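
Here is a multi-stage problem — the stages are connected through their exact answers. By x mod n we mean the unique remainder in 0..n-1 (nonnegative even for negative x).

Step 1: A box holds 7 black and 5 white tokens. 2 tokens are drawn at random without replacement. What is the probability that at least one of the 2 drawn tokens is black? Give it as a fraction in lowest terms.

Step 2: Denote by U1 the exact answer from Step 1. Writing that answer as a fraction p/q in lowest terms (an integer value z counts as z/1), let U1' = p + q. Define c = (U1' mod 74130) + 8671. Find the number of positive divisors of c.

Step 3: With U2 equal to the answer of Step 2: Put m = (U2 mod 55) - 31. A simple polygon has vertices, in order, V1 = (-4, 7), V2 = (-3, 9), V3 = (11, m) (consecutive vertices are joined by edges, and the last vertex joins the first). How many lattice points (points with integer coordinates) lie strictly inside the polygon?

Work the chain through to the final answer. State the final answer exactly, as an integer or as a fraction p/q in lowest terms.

21

Step 1: total draws C(12,2) = 66; complement C(5,2) = 10; favorable 66 - 10 = 56; P = 28/33; answer 28/33
Step 2: U1 = 28/33; threaded value p + q = 61; c = 8732; 8732 = 2^2 * 37 * 59; number of divisors = (2+1) * (1+1) * (1+1) = 12; answer 12
Step 3: U2 = 12; m = -19; cross terms: (-4*9 - -3*7)=-15, (-3*-19 - 11*9)=-42, (11*7 - -4*-19)=1; twice the area = |-56| = 56; area = 28; boundary points = 1 + 14 + 1 = 16; strictly interior points = area - boundary/2 + 1 = 21; answer 21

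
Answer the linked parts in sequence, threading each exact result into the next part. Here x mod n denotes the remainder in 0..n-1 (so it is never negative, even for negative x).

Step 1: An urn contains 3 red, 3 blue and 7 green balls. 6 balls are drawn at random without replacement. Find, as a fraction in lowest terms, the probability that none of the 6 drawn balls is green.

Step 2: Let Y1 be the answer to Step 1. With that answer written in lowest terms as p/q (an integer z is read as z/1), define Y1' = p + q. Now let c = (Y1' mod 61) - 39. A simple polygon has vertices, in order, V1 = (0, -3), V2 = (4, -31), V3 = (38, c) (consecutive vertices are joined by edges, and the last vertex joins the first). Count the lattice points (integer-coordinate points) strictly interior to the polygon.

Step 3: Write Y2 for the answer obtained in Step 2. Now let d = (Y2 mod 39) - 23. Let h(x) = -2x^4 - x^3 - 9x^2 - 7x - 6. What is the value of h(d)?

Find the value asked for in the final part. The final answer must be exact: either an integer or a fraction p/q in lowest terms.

Step 1: total draws C(13,6) = 1716; favorable C(6,6) = 1; P = 1/1716; answer 1/1716
Step 2: Y1 = 1/1716; threaded value p + q = 1717; c = -30; cross terms: (0*-31 - 4*-3)=12, (4*-30 - 38*-31)=1058, (38*-3 - 0*-30)=-114; twice the area = |956| = 956; area = 478; boundary points = 4 + 1 + 1 = 6; strictly interior points = area - boundary/2 + 1 = 476; answer 476
Step 3: Y2 = 476; d = -15; -2*(-15)^4 - 1*(-15)^3 - 9*(-15)^2 - 7*(-15)^1 - 6 = (-101250) + (3375) + (-2025) + (105) + (-6) = -99801; answer -99801

-99801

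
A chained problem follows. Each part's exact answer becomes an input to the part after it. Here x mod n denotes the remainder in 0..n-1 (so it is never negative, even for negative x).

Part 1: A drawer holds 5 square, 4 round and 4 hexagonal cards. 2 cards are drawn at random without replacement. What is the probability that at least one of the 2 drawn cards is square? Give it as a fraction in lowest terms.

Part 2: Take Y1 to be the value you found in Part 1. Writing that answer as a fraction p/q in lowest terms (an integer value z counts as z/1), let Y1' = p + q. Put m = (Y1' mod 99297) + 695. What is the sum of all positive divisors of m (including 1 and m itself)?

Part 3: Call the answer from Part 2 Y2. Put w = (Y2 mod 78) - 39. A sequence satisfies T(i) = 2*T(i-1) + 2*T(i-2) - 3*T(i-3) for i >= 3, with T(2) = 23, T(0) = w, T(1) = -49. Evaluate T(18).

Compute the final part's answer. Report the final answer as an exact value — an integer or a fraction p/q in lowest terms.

-13544251

Part 1: total draws C(13,2) = 78; complement C(8,2) = 28; favorable 78 - 28 = 50; P = 25/39; answer 25/39
Part 2: Y1 = 25/39; threaded value p + q = 64; m = 759; 759 = 3 * 11 * 23; sigma = (1 + 3) * (1 + 11) * (1 + 23) = 4 * 12 * 24 = 1152; answer 1152
Part 3: Y2 = 1152; w = 21; T(3) = 2*(23) + 2*(-49) - 3*(21) = -115; iterating: T(3)=-115, T(4)=-37, T(5)=-373, T(6)=-475, T(7)=-1585, T(8)=-3001, T(9)=-7747, T(10)=-16741, T(11)=-39973, T(12)=-90187, T(13)=-210097, T(14)=-480649, T(15)=-1110931, T(16)=-2552869, T(17)=-5885653, T(18)=-13544251; answer -13544251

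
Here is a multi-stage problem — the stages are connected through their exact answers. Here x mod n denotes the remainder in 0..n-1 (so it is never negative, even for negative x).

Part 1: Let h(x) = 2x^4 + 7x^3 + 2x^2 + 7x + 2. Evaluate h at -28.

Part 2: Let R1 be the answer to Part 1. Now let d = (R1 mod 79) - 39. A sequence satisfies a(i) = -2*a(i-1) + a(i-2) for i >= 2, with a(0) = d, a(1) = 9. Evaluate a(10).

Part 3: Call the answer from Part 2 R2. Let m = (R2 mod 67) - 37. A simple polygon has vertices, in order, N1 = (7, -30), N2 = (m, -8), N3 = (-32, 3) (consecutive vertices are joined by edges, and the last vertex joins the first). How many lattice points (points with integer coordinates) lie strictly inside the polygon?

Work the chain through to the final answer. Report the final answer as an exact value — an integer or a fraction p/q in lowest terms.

505

Part 1: 2*(-28)^4 + 7*(-28)^3 + 2*(-28)^2 + 7*(-28)^1 + 2 = (1229312) + (-153664) + (1568) + (-196) + (2) = 1077022; answer 1077022
Part 2: R1 = 1077022; d = -24; a(2) = -2*(9) + 1*(-24) = -42; iterating: a(2)=-42, a(3)=93, a(4)=-228, a(5)=549, a(6)=-1326, a(7)=3201, a(8)=-7728, a(9)=18657, a(10)=-45042; answer -45042
Part 3: R2 = -45042; m = 12; cross terms: (7*-8 - 12*-30)=304, (12*3 - -32*-8)=-220, (-32*-30 - 7*3)=939; twice the area = |1023| = 1023; area = 1023/2; boundary points = 1 + 11 + 3 = 15; strictly interior points = area - boundary/2 + 1 = 505; answer 505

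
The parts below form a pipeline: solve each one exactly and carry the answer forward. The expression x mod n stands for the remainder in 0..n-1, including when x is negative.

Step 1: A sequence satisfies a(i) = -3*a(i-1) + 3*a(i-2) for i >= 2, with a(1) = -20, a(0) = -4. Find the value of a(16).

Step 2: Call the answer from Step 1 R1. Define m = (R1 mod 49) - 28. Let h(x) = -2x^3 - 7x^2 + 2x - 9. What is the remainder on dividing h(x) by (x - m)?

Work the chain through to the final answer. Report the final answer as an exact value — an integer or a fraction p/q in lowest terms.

9351

Step 1: a(2) = -3*(-20) + 3*(-4) = 48; iterating: a(2)=48, a(3)=-204, a(4)=756, a(5)=-2880, a(6)=10908, a(7)=-41364, a(8)=156816, a(9)=-594540, a(10)=2254068, a(11)=-8545824, a(12)=32399676, a(13)=-122836500, a(14)=465708528, a(15)=-1765635084, a(16)=6694030836; answer 6694030836
Step 2: R1 = 6694030836; m = -18; remainder = value at the root: -2*(-18)^3 - 7*(-18)^2 + 2*(-18)^1 - 9 = (11664) + (-2268) + (-36) + (-9) = 9351; answer 9351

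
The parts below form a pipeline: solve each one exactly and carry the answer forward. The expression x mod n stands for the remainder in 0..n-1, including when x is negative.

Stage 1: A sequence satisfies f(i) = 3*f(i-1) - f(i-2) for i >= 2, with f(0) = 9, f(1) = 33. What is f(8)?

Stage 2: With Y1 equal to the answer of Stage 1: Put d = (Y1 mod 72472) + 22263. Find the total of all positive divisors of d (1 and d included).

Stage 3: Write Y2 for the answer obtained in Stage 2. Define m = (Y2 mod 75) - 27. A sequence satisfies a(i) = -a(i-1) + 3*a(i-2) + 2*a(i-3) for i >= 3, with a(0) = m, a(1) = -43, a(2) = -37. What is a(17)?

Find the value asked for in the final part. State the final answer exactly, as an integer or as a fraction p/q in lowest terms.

Stage 1: f(2) = 3*(33) - 1*(9) = 90; iterating: f(2)=90, f(3)=237, f(4)=621, f(5)=1626, f(6)=4257, f(7)=11145, f(8)=29178; answer 29178
Stage 2: Y1 = 29178; d = 51441; 51441 = 3 * 13 * 1319; sigma = (1 + 3) * (1 + 13) * (1 + 1319) = 4 * 14 * 1320 = 73920; answer 73920
Stage 3: Y2 = 73920; m = 18; a(3) = -1*(-37) + 3*(-43) + 2*(18) = -56; iterating: a(3)=-56, a(4)=-141, a(5)=-101, a(6)=-434, a(7)=-151, a(8)=-1353, a(9)=32, a(10)=-4393, a(11)=1783, a(12)=-14898, a(13)=11461, a(14)=-52589, a(15)=57176, a(16)=-192021, a(17)=258371; answer 258371

258371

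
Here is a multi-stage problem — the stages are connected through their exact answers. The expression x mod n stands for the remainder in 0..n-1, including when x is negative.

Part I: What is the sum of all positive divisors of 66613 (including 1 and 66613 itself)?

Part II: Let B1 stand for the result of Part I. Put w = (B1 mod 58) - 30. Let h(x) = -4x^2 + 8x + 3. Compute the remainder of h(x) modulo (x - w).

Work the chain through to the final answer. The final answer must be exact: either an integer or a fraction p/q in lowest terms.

Part I: 66613 = 29 * 2297; sigma = (1 + 29) * (1 + 2297) = 30 * 2298 = 68940; answer 68940
Part II: B1 = 68940; w = 6; remainder = value at the root: -4*(6)^2 + 8*(6)^1 + 3 = (-144) + (48) + (3) = -93; answer -93

-93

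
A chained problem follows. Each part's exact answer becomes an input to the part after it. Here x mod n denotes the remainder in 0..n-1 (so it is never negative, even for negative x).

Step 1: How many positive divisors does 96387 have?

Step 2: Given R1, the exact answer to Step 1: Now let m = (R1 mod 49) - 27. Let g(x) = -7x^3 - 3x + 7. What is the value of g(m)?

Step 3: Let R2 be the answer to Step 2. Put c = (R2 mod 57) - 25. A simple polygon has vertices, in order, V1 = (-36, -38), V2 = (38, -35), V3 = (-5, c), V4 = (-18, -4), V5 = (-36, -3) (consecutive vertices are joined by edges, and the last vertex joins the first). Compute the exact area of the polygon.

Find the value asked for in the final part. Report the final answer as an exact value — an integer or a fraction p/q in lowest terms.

3551/2

Step 1: 96387 = 3 * 19^2 * 89; number of divisors = (1+1) * (2+1) * (1+1) = 12; answer 12
Step 2: R1 = 12; m = -15; -7*(-15)^3 - 3*(-15)^1 + 7 = (23625) + (45) + (7) = 23677; answer 23677
Step 3: R2 = 23677; c = -3; cross terms: (-36*-35 - 38*-38)=2704, (38*-3 - -5*-35)=-289, (-5*-4 - -18*-3)=-34, (-18*-3 - -36*-4)=-90, (-36*-38 - -36*-3)=1260; twice the area = |3551| = 3551; area = 3551/2; answer 3551/2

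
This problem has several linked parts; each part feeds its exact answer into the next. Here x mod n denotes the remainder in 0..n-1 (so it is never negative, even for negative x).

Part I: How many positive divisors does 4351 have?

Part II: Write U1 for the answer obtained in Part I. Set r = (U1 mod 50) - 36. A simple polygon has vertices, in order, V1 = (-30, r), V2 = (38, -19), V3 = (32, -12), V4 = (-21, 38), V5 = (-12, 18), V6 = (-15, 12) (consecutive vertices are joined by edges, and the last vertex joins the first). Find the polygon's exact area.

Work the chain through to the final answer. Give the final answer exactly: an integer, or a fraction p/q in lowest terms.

1973

Part I: 4351 = 19 * 229; number of divisors = (1+1) * (1+1) = 4; answer 4
Part II: U1 = 4; r = -32; cross terms: (-30*-19 - 38*-32)=1786, (38*-12 - 32*-19)=152, (32*38 - -21*-12)=964, (-21*18 - -12*38)=78, (-12*12 - -15*18)=126, (-15*-32 - -30*12)=840; twice the area = |3946| = 3946; area = 1973; answer 1973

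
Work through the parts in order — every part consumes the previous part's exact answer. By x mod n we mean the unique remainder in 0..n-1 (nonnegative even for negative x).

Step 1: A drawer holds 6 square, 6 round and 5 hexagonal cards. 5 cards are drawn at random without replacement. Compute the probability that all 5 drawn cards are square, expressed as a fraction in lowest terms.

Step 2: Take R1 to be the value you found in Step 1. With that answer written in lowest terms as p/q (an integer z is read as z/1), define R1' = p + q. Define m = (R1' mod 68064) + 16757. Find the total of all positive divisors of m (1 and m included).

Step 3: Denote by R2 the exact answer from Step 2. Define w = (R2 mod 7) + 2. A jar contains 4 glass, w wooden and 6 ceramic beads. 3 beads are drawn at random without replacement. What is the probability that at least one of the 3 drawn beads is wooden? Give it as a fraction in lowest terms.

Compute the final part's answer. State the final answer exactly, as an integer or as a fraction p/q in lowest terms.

Step 1: total draws C(17,5) = 6188; favorable C(6,5) = 6; P = 3/3094; answer 3/3094
Step 2: R1 = 3/3094; threaded value p + q = 3097; m = 19854; 19854 = 2 * 3^2 * 1103; sigma = (1 + 2) * (1 + 3 + 9) * (1 + 1103) = 3 * 13 * 1104 = 43056; answer 43056
Step 3: R2 = 43056; w = 8; total draws C(18,3) = 816; complement C(10,3) = 120; favorable 816 - 120 = 696; P = 29/34; answer 29/34

29/34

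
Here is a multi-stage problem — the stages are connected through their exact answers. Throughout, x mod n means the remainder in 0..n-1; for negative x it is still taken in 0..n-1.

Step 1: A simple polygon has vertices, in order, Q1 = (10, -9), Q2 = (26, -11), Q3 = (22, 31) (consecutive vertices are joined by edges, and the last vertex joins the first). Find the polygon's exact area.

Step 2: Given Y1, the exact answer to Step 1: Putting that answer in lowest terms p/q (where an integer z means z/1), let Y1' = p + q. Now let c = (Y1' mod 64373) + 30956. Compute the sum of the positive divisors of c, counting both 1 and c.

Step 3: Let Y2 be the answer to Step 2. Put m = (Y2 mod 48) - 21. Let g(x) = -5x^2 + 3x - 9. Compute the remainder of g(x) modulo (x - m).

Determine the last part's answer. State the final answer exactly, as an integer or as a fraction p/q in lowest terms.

-2277

Step 1: cross terms: (10*-11 - 26*-9)=124, (26*31 - 22*-11)=1048, (22*-9 - 10*31)=-508; twice the area = |664| = 664; area = 332; answer 332
Step 2: Y1 = 332; threaded value p + q = 333; c = 31289; 31289 = 67 * 467; sigma = (1 + 67) * (1 + 467) = 68 * 468 = 31824; answer 31824
Step 3: Y2 = 31824; m = -21; remainder = value at the root: -5*(-21)^2 + 3*(-21)^1 - 9 = (-2205) + (-63) + (-9) = -2277; answer -2277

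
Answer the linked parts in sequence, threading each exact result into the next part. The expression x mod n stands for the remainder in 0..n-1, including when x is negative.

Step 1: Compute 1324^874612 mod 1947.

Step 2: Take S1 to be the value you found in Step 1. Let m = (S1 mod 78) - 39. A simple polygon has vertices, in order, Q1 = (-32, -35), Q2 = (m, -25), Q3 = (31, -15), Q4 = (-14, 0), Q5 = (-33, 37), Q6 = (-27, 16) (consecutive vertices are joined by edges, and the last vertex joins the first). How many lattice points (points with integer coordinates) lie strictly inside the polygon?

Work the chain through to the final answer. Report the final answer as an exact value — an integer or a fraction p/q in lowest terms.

1177

Step 1: squarings mod 1947: 1324^1=1324, 1324^2=676, 1324^4=1378, 1324^8=559, 1324^16=961, 1324^32=643, 1324^64=685, 1324^128=1945, 1324^256=4, 1324^512=16, 1324^1024=256, 1324^2048=1285, 1324^4096=169, 1324^8192=1303, 1324^16384=25, 1324^32768=625, 1324^65536=1225, 1324^131072=1435, 1324^262144=1246, 1324^524288=757; 1324^874612 = 1324^4 * 1324^16 * 1324^32 * 1324^64 * 1324^2048 * 1324^4096 * 1324^16384 * 1324^65536 * 1324^262144 * 1324^524288 = 1501 (mod 1947); answer 1501
Step 2: S1 = 1501; m = -20; cross terms: (-32*-25 - -20*-35)=100, (-20*-15 - 31*-25)=1075, (31*0 - -14*-15)=-210, (-14*37 - -33*0)=-518, (-33*16 - -27*37)=471, (-27*-35 - -32*16)=1457; twice the area = |2375| = 2375; area = 2375/2; boundary points = 2 + 1 + 15 + 1 + 3 + 1 = 23; strictly interior points = area - boundary/2 + 1 = 1177; answer 1177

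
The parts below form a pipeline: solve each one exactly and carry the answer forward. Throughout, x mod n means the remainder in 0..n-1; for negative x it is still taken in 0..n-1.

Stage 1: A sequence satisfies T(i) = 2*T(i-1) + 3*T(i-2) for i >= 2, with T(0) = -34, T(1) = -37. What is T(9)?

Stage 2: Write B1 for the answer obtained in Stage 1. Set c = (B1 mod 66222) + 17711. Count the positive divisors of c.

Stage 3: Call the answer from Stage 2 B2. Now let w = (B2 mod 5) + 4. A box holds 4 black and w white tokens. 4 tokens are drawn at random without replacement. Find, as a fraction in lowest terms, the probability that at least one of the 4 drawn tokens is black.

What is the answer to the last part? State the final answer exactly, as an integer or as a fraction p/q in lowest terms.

85/99

Stage 1: T(2) = 2*(-37) + 3*(-34) = -176; iterating: T(2)=-176, T(3)=-463, T(4)=-1454, T(5)=-4297, T(6)=-12956, T(7)=-38803, T(8)=-116474, T(9)=-349357; answer -349357
Stage 2: B1 = -349357; c = 65686; 65686 = 2 * 32843; number of divisors = (1+1) * (1+1) = 4; answer 4
Stage 3: B2 = 4; w = 8; total draws C(12,4) = 495; complement C(8,4) = 70; favorable 495 - 70 = 425; P = 85/99; answer 85/99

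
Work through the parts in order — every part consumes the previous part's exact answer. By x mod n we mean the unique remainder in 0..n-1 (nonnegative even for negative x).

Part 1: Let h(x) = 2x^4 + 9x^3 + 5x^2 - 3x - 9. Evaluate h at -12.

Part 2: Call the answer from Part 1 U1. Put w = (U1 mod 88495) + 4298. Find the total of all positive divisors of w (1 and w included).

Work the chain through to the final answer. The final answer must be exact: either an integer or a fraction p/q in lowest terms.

Part 1: 2*(-12)^4 + 9*(-12)^3 + 5*(-12)^2 - 3*(-12)^1 - 9 = (41472) + (-15552) + (720) + (36) + (-9) = 26667; answer 26667
Part 2: U1 = 26667; w = 30965; 30965 = 5 * 11 * 563; sigma = (1 + 5) * (1 + 11) * (1 + 563) = 6 * 12 * 564 = 40608; answer 40608

40608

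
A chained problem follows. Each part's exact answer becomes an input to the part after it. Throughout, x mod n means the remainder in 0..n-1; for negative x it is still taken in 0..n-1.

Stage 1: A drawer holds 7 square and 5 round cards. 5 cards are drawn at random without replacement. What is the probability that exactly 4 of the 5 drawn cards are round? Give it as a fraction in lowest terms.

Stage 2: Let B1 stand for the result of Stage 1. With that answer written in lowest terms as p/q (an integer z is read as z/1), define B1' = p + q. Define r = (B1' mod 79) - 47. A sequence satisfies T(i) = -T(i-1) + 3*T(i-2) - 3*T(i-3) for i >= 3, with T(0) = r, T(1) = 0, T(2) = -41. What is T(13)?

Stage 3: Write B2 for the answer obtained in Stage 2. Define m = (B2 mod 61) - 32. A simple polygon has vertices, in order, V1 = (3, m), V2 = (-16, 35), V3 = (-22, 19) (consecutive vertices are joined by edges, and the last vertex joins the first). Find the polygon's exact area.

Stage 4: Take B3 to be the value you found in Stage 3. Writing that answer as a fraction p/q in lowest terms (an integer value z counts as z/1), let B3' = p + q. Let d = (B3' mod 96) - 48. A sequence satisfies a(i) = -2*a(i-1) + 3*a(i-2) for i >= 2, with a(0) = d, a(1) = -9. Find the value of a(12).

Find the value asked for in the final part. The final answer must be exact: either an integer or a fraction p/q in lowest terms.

-4783005

Stage 1: total draws C(12,5) = 792; favorable C(5,4)*C(7,1) = 35; P = 35/792; answer 35/792
Stage 2: B1 = 35/792; threaded value p + q = 827; r = -10; T(3) = -1*(-41) + 3*(0) - 3*(-10) = 71; iterating: T(3)=71, T(4)=-194, T(5)=530, T(6)=-1325, T(7)=3497, T(8)=-9062, T(9)=23528, T(10)=-61205, T(11)=158975, T(12)=-413174, T(13)=1073714; answer 1073714
Stage 3: B2 = 1073714; m = 21; cross terms: (3*35 - -16*21)=441, (-16*19 - -22*35)=466, (-22*21 - 3*19)=-519; twice the area = |388| = 388; area = 194; answer 194
Stage 4: B3 = 194; threaded value p + q = 195; d = -45; a(2) = -2*(-9) + 3*(-45) = -117; iterating: a(2)=-117, a(3)=207, a(4)=-765, a(5)=2151, a(6)=-6597, a(7)=19647, a(8)=-59085, a(9)=177111, a(10)=-531477, a(11)=1594287, a(12)=-4783005; answer -4783005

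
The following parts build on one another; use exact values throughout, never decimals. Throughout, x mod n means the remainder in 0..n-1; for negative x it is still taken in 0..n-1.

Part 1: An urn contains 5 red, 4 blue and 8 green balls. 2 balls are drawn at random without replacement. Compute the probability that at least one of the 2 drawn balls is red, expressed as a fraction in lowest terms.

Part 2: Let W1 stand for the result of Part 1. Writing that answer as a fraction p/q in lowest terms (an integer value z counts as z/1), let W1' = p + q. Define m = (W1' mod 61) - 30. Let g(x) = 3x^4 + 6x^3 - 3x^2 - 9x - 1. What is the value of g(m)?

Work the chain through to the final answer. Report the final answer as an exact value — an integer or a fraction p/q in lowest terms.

72035

Part 1: total draws C(17,2) = 136; complement C(12,2) = 66; favorable 136 - 66 = 70; P = 35/68; answer 35/68
Part 2: W1 = 35/68; threaded value p + q = 103; m = 12; 3*(12)^4 + 6*(12)^3 - 3*(12)^2 - 9*(12)^1 - 1 = (62208) + (10368) + (-432) + (-108) + (-1) = 72035; answer 72035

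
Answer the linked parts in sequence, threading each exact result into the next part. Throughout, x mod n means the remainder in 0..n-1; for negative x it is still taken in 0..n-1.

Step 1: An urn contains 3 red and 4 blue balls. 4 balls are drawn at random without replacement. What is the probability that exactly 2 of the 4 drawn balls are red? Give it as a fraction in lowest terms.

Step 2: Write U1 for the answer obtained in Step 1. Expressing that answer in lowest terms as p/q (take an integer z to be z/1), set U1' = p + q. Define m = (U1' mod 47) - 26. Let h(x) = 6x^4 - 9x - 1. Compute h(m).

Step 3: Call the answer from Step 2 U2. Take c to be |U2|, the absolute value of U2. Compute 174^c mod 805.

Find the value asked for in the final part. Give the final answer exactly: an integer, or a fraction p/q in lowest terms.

Step 1: total draws C(7,4) = 35; favorable C(3,2)*C(4,2) = 18; P = 18/35; answer 18/35
Step 2: U1 = 18/35; threaded value p + q = 53; m = -20; 6*(-20)^4 - 9*(-20)^1 - 1 = (960000) + (180) + (-1) = 960179; answer 960179
Step 3: U2 = 960179; c = 960179; squarings mod 805: 174^1=174, 174^2=491, 174^4=386, 174^8=71, 174^16=211, 174^32=246, 174^64=141, 174^128=561, 174^256=771, 174^512=351, 174^1024=36, 174^2048=491, 174^4096=386, 174^8192=71, 174^16384=211, 174^32768=246, 174^65536=141, 174^131072=561, 174^262144=771, 174^524288=351; 174^960179 = 174^1 * 174^2 * 174^16 * 174^32 * 174^128 * 174^512 * 174^1024 * 174^8192 * 174^32768 * 174^131072 * 174^262144 * 174^524288 = 139 (mod 805); answer 139

139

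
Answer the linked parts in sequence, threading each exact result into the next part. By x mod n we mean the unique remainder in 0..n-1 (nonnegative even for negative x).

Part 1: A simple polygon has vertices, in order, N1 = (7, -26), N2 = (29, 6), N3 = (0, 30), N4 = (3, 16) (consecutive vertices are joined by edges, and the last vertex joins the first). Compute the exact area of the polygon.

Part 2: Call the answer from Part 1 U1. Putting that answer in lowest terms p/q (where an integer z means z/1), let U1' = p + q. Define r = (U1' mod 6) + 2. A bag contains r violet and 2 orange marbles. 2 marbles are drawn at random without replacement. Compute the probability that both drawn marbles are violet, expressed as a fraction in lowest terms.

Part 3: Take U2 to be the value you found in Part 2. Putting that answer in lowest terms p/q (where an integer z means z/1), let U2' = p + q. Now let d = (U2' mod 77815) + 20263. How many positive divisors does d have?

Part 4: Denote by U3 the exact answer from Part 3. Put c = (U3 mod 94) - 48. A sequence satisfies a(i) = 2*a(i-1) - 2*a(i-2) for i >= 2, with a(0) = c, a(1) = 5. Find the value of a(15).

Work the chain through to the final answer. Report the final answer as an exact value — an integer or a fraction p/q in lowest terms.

Part 1: cross terms: (7*6 - 29*-26)=796, (29*30 - 0*6)=870, (0*16 - 3*30)=-90, (3*-26 - 7*16)=-190; twice the area = |1386| = 1386; area = 693; answer 693
Part 2: U1 = 693; threaded value p + q = 694; r = 6; total draws C(8,2) = 28; favorable C(6,2) = 15; P = 15/28; answer 15/28
Part 3: U2 = 15/28; threaded value p + q = 43; d = 20306; 20306 = 2 * 11 * 13 * 71; number of divisors = (1+1) * (1+1) * (1+1) * (1+1) = 16; answer 16
Part 4: U3 = 16; c = -32; a(2) = 2*(5) - 2*(-32) = 74; iterating: a(2)=74, a(3)=138, a(4)=128, a(5)=-20, a(6)=-296, a(7)=-552, a(8)=-512, a(9)=80, a(10)=1184, a(11)=2208, a(12)=2048, a(13)=-320, a(14)=-4736, a(15)=-8832; answer -8832

-8832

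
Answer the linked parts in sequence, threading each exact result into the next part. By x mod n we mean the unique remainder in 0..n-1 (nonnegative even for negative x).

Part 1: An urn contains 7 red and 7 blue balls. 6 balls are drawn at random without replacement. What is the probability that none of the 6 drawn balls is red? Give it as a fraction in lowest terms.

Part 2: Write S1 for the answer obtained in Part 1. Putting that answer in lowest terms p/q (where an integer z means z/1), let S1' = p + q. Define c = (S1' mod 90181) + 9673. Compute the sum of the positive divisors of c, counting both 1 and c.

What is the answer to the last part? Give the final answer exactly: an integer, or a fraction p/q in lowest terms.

Part 1: total draws C(14,6) = 3003; favorable C(7,6) = 7; P = 1/429; answer 1/429
Part 2: S1 = 1/429; threaded value p + q = 430; c = 10103; 10103 is prime, so its only divisors are 1 and 10103; sigma = 1 + 10103 = 10104; answer 10104

10104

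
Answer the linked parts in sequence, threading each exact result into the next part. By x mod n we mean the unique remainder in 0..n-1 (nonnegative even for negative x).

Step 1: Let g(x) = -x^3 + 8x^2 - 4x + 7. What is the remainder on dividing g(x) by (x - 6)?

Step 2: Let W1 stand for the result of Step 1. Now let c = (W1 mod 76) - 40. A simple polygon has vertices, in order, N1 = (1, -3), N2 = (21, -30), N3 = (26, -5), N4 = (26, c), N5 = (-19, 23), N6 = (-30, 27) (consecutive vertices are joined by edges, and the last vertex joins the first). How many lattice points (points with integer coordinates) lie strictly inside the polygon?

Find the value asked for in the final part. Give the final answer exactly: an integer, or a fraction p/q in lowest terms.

1162

Step 1: remainder = value at the root: -1*(6)^3 + 8*(6)^2 - 4*(6)^1 + 7 = (-216) + (288) + (-24) + (7) = 55; answer 55
Step 2: W1 = 55; c = 15; cross terms: (1*-30 - 21*-3)=33, (21*-5 - 26*-30)=675, (26*15 - 26*-5)=520, (26*23 - -19*15)=883, (-19*27 - -30*23)=177, (-30*-3 - 1*27)=63; twice the area = |2351| = 2351; area = 2351/2; boundary points = 1 + 5 + 20 + 1 + 1 + 1 = 29; strictly interior points = area - boundary/2 + 1 = 1162; answer 1162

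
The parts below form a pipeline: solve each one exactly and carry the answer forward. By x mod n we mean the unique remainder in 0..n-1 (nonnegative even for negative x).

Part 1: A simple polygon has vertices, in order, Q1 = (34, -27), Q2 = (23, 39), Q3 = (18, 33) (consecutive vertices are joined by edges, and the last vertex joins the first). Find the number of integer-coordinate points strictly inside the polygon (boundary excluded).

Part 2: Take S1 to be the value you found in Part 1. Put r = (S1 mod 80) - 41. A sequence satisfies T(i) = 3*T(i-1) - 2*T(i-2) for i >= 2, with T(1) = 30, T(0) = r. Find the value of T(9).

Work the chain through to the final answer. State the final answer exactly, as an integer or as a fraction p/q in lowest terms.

Part 1: cross terms: (34*39 - 23*-27)=1947, (23*33 - 18*39)=57, (18*-27 - 34*33)=-1608; twice the area = |396| = 396; area = 198; boundary points = 11 + 1 + 4 = 16; strictly interior points = area - boundary/2 + 1 = 191; answer 191
Part 2: S1 = 191; r = -10; T(2) = 3*(30) - 2*(-10) = 110; iterating: T(2)=110, T(3)=270, T(4)=590, T(5)=1230, T(6)=2510, T(7)=5070, T(8)=10190, T(9)=20430; answer 20430

20430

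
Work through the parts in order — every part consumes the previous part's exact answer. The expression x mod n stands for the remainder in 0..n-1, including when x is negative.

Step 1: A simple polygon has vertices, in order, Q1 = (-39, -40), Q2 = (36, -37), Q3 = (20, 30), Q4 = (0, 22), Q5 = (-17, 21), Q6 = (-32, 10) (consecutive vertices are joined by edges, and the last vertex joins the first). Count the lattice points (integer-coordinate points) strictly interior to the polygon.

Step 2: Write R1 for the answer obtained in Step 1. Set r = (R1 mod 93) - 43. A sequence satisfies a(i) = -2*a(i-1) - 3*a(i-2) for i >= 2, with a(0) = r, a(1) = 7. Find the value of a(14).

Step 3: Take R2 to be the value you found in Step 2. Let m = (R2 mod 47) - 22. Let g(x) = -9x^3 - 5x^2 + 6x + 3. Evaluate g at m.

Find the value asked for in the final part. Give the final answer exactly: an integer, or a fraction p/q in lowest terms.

-12515

Step 1: cross terms: (-39*-37 - 36*-40)=2883, (36*30 - 20*-37)=1820, (20*22 - 0*30)=440, (0*21 - -17*22)=374, (-17*10 - -32*21)=502, (-32*-40 - -39*10)=1670; twice the area = |7689| = 7689; area = 7689/2; boundary points = 3 + 1 + 4 + 1 + 1 + 1 = 11; strictly interior points = area - boundary/2 + 1 = 3840; answer 3840
Step 2: R1 = 3840; r = -16; a(2) = -2*(7) - 3*(-16) = 34; iterating: a(2)=34, a(3)=-89, a(4)=76, a(5)=115, a(6)=-458, a(7)=571, a(8)=232, a(9)=-2177, a(10)=3658, a(11)=-785, a(12)=-9404, a(13)=21163, a(14)=-14114; answer -14114
Step 3: R2 = -14114; m = 11; -9*(11)^3 - 5*(11)^2 + 6*(11)^1 + 3 = (-11979) + (-605) + (66) + (3) = -12515; answer -12515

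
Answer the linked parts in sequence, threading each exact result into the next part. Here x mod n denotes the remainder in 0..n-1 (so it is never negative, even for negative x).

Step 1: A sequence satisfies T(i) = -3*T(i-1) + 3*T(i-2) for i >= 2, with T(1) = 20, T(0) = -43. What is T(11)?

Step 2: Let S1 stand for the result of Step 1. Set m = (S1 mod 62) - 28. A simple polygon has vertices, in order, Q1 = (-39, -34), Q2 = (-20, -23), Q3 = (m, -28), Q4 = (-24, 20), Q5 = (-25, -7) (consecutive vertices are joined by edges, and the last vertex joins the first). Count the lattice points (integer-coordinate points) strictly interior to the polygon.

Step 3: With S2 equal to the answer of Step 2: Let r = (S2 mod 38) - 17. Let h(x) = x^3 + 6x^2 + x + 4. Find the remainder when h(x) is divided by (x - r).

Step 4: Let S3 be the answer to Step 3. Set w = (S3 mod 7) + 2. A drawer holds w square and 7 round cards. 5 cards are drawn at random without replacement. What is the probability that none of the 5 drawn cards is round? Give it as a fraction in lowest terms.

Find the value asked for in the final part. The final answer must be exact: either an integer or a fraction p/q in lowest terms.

3/286

Step 1: T(2) = -3*(20) + 3*(-43) = -189; iterating: T(2)=-189, T(3)=627, T(4)=-2448, T(5)=9225, T(6)=-35019, T(7)=132732, T(8)=-503253, T(9)=1907955, T(10)=-7233624, T(11)=27424737; answer 27424737
Step 2: S1 = 27424737; m = 1; cross terms: (-39*-23 - -20*-34)=217, (-20*-28 - 1*-23)=583, (1*20 - -24*-28)=-652, (-24*-7 - -25*20)=668, (-25*-34 - -39*-7)=577; twice the area = |1393| = 1393; area = 1393/2; boundary points = 1 + 1 + 1 + 1 + 1 = 5; strictly interior points = area - boundary/2 + 1 = 695; answer 695
Step 3: S2 = 695; r = -6; remainder = value at the root: 1*(-6)^3 + 6*(-6)^2 + 1*(-6)^1 + 4 = (-216) + (216) + (-6) + (4) = -2; answer -2
Step 4: S3 = -2; w = 7; total draws C(14,5) = 2002; favorable C(7,5) = 21; P = 3/286; answer 3/286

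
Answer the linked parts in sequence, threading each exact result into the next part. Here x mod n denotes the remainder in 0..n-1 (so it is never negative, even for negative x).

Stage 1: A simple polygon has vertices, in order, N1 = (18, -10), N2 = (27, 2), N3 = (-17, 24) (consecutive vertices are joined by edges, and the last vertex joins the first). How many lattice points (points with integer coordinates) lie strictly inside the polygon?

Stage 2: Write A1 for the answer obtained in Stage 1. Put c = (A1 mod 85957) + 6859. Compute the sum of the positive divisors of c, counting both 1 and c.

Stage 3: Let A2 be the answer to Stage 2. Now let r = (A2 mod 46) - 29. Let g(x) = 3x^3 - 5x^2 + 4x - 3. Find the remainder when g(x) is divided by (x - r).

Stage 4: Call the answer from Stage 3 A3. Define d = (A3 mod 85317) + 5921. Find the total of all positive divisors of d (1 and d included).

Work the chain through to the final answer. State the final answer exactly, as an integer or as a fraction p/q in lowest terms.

Stage 1: cross terms: (18*2 - 27*-10)=306, (27*24 - -17*2)=682, (-17*-10 - 18*24)=-262; twice the area = |726| = 726; area = 363; boundary points = 3 + 22 + 1 = 26; strictly interior points = area - boundary/2 + 1 = 351; answer 351
Stage 2: A1 = 351; c = 7210; 7210 = 2 * 5 * 7 * 103; sigma = (1 + 2) * (1 + 5) * (1 + 7) * (1 + 103) = 3 * 6 * 8 * 104 = 14976; answer 14976
Stage 3: A2 = 14976; r = -3; remainder = value at the root: 3*(-3)^3 - 5*(-3)^2 + 4*(-3)^1 - 3 = (-81) + (-45) + (-12) + (-3) = -141; answer -141
Stage 4: A3 = -141; d = 91097; 91097 is prime, so its only divisors are 1 and 91097; sigma = 1 + 91097 = 91098; answer 91098

91098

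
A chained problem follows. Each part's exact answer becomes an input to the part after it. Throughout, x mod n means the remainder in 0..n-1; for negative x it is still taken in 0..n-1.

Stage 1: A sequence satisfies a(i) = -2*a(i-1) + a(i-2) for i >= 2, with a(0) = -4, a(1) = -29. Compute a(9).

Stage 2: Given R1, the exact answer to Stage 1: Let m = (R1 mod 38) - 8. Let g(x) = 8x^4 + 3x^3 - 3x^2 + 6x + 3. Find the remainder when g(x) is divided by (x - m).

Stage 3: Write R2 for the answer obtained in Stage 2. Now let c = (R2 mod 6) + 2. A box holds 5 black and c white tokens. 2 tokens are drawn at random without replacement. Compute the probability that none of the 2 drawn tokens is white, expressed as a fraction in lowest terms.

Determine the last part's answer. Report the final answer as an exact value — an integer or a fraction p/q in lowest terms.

Stage 1: a(2) = -2*(-29) + 1*(-4) = 54; iterating: a(2)=54, a(3)=-137, a(4)=328, a(5)=-793, a(6)=1914, a(7)=-4621, a(8)=11156, a(9)=-26933; answer -26933
Stage 2: R1 = -26933; m = 1; remainder = value at the root: 8*(1)^4 + 3*(1)^3 - 3*(1)^2 + 6*(1)^1 + 3 = (8) + (3) + (-3) + (6) + (3) = 17; answer 17
Stage 3: R2 = 17; c = 7; total draws C(12,2) = 66; favorable C(5,2) = 10; P = 5/33; answer 5/33

5/33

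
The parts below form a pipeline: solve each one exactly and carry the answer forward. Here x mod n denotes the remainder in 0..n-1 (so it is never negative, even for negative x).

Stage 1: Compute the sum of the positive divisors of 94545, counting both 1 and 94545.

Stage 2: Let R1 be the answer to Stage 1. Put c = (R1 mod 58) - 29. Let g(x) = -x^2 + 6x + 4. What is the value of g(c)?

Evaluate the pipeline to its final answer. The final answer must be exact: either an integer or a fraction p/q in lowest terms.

Stage 1: 94545 = 3^2 * 5 * 11 * 191; sigma = (1 + 3 + 9) * (1 + 5) * (1 + 11) * (1 + 191) = 13 * 6 * 12 * 192 = 179712; answer 179712
Stage 2: R1 = 179712; c = -1; -1*(-1)^2 + 6*(-1)^1 + 4 = (-1) + (-6) + (4) = -3; answer -3

-3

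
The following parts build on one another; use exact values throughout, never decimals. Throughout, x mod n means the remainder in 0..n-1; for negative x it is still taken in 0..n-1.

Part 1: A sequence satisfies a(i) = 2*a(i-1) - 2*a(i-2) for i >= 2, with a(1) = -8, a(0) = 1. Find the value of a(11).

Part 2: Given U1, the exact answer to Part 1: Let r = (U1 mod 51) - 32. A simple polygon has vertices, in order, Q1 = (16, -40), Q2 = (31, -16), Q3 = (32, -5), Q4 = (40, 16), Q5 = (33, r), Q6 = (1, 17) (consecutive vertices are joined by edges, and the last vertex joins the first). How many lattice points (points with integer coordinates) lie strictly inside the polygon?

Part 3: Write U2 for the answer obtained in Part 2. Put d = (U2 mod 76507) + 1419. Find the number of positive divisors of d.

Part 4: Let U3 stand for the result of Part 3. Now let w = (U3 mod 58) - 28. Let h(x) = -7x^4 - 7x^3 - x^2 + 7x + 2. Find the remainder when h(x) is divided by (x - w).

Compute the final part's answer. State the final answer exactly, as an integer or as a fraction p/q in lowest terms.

Part 1: a(2) = 2*(-8) - 2*(1) = -18; iterating: a(2)=-18, a(3)=-20, a(4)=-4, a(5)=32, a(6)=72, a(7)=80, a(8)=16, a(9)=-128, a(10)=-288, a(11)=-320; answer -320
Part 2: U1 = -320; r = 5; cross terms: (16*-16 - 31*-40)=984, (31*-5 - 32*-16)=357, (32*16 - 40*-5)=712, (40*5 - 33*16)=-328, (33*17 - 1*5)=556, (1*-40 - 16*17)=-312; twice the area = |1969| = 1969; area = 1969/2; boundary points = 3 + 1 + 1 + 1 + 4 + 3 = 13; strictly interior points = area - boundary/2 + 1 = 979; answer 979
Part 3: U2 = 979; d = 2398; 2398 = 2 * 11 * 109; number of divisors = (1+1) * (1+1) * (1+1) = 8; answer 8
Part 4: U3 = 8; w = -20; remainder = value at the root: -7*(-20)^4 - 7*(-20)^3 - 1*(-20)^2 + 7*(-20)^1 + 2 = (-1120000) + (56000) + (-400) + (-140) + (2) = -1064538; answer -1064538

-1064538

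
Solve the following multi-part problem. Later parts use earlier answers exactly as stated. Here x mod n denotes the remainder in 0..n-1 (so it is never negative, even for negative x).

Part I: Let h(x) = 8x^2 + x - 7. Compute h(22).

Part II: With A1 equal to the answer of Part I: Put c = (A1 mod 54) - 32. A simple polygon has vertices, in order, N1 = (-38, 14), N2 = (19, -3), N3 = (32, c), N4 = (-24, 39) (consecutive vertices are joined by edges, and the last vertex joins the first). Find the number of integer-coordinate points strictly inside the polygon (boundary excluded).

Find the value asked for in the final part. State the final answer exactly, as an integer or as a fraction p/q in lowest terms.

1619

Part I: 8*(22)^2 + 1*(22)^1 - 7 = (3872) + (22) + (-7) = 3887; answer 3887
Part II: A1 = 3887; c = 21; cross terms: (-38*-3 - 19*14)=-152, (19*21 - 32*-3)=495, (32*39 - -24*21)=1752, (-24*14 - -38*39)=1146; twice the area = |3241| = 3241; area = 3241/2; boundary points = 1 + 1 + 2 + 1 = 5; strictly interior points = area - boundary/2 + 1 = 1619; answer 1619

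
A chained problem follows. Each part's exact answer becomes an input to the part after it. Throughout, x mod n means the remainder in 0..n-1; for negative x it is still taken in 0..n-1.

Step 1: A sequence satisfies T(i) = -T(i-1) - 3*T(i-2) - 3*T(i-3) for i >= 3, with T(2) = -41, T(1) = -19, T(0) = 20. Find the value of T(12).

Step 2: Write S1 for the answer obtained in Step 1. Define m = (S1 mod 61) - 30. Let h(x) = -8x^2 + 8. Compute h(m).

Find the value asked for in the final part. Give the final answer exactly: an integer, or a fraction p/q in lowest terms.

Step 1: T(3) = -1*(-41) - 3*(-19) - 3*(20) = 38; iterating: T(3)=38, T(4)=142, T(5)=-133, T(6)=-407, T(7)=380, T(8)=1240, T(9)=-1159, T(10)=-3701, T(11)=3458, T(12)=11122; answer 11122
Step 2: S1 = 11122; m = -10; -8*(-10)^2 + 8 = (-800) + (8) = -792; answer -792

-792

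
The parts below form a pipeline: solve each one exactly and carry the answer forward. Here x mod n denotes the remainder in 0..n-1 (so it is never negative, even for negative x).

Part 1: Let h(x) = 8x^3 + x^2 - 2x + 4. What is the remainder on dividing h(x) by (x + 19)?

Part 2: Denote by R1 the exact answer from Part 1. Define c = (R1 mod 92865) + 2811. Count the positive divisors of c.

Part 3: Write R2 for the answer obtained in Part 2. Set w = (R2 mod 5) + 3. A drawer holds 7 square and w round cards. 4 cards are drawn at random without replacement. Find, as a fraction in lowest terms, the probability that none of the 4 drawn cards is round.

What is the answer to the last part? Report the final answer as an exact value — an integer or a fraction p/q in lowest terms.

5/143

Part 1: remainder = value at the root: 8*(-19)^3 + 1*(-19)^2 - 2*(-19)^1 + 4 = (-54872) + (361) + (38) + (4) = -54469; answer -54469
Part 2: R1 = -54469; c = 41207; 41207 = 89 * 463; number of divisors = (1+1) * (1+1) = 4; answer 4
Part 3: R2 = 4; w = 7; total draws C(14,4) = 1001; favorable C(7,4) = 35; P = 5/143; answer 5/143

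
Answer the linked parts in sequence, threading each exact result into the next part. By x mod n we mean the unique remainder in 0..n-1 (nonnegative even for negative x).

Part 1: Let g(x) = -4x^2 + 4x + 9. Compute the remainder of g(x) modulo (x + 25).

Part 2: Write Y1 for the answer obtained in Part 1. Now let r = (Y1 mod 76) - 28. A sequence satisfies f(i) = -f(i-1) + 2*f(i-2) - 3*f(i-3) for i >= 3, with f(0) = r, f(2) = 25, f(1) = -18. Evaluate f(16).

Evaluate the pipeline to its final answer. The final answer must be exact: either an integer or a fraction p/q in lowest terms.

10196901

Part 1: remainder = value at the root: -4*(-25)^2 + 4*(-25)^1 + 9 = (-2500) + (-100) + (9) = -2591; answer -2591
Part 2: Y1 = -2591; r = 41; f(3) = -1*(25) + 2*(-18) - 3*(41) = -184; iterating: f(3)=-184, f(4)=288, f(5)=-731, f(6)=1859, f(7)=-4185, f(8)=10096, f(9)=-24043, f(10)=56790, f(11)=-135164, f(12)=320873, f(13)=-761571, f(14)=1808809, f(15)=-4294570, f(16)=10196901; answer 10196901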